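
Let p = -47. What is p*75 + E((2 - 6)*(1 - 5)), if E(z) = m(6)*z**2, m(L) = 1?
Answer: -3269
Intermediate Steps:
E(z) = z**2 (E(z) = 1*z**2 = z**2)
p*75 + E((2 - 6)*(1 - 5)) = -47*75 + ((2 - 6)*(1 - 5))**2 = -3525 + (-4*(-4))**2 = -3525 + 16**2 = -3525 + 256 = -3269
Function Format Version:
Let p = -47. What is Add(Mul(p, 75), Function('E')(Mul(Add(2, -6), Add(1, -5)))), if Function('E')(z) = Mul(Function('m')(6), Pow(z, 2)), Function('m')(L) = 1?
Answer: -3269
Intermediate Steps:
Function('E')(z) = Pow(z, 2) (Function('E')(z) = Mul(1, Pow(z, 2)) = Pow(z, 2))
Add(Mul(p, 75), Function('E')(Mul(Add(2, -6), Add(1, -5)))) = Add(Mul(-47, 75), Pow(Mul(Add(2, -6), Add(1, -5)), 2)) = Add(-3525, Pow(Mul(-4, -4), 2)) = Add(-3525, Pow(16, 2)) = Add(-3525, 256) = -3269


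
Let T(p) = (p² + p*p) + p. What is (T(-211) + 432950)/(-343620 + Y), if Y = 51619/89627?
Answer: -46765665687/30797578121 ≈ -1.5185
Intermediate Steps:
T(p) = p + 2*p² (T(p) = (p² + p²) + p = 2*p² + p = p + 2*p²)
Y = 51619/89627 (Y = 51619*(1/89627) = 51619/89627 ≈ 0.57593)
(T(-211) + 432950)/(-343620 + Y) = (-211*(1 + 2*(-211)) + 432950)/(-343620 + 51619/89627) = (-211*(1 - 422) + 432950)/(-30797578121/89627) = (-211*(-421) + 432950)*(-89627/30797578121) = (88831 + 432950)*(-89627/30797578121) = 521781*(-89627/30797578121) = -46765665687/30797578121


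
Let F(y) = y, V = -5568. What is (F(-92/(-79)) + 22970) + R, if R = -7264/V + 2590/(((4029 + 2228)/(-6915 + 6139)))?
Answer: 1948205452537/86008722 ≈ 22651.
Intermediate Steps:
R = -348291821/1088718 (R = -7264/(-5568) + 2590/(((4029 + 2228)/(-6915 + 6139))) = -7264*(-1/5568) + 2590/((6257/(-776))) = 227/174 + 2590/((6257*(-1/776))) = 227/174 + 2590/(-6257/776) = 227/174 + 2590*(-776/6257) = 227/174 - 2009840/6257 = -348291821/1088718 ≈ -319.91)
(F(-92/(-79)) + 22970) + R = (-92/(-79) + 22970) - 348291821/1088718 = (-92*(-1/79) + 22970) - 348291821/1088718 = (92/79 + 22970) - 348291821/1088718 = 1814722/79 - 348291821/1088718 = 1948205452537/86008722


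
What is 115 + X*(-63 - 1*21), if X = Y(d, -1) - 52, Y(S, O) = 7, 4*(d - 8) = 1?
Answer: 3895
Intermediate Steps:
d = 33/4 (d = 8 + (¼)*1 = 8 + ¼ = 33/4 ≈ 8.2500)
X = -45 (X = 7 - 52 = -45)
115 + X*(-63 - 1*21) = 115 - 45*(-63 - 1*21) = 115 - 45*(-63 - 21) = 115 - 45*(-84) = 115 + 3780 = 3895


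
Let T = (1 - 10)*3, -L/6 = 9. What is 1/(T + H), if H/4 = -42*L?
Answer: 1/9045 ≈ 0.00011056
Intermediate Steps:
L = -54 (L = -6*9 = -54)
T = -27 (T = -9*3 = -27)
H = 9072 (H = 4*(-42*(-54)) = 4*2268 = 9072)
1/(T + H) = 1/(-27 + 9072) = 1/9045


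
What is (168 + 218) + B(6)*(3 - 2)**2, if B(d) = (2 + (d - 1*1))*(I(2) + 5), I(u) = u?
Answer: 435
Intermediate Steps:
B(d) = 7 + 7*d (B(d) = (2 + (d - 1*1))*(2 + 5) = (2 + (d - 1))*7 = (2 + (-1 + d))*7 = (1 + d)*7 = 7 + 7*d)
(168 + 218) + B(6)*(3 - 2)**2 = (168 + 218) + (7 + 7*6)*(3 - 2)**2 = 386 + (7 + 42)*1**2 = 386 + 49*1 = 386 + 49 = 435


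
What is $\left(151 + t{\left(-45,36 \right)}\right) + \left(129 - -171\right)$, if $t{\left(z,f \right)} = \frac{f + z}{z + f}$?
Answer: $452$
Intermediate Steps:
$t{\left(z,f \right)} = 1$ ($t{\left(z,f \right)} = \frac{f + z}{f + z} = 1$)
$\left(151 + t{\left(-45,36 \right)}\right) + \left(129 - -171\right) = \left(151 + 1\right) + \left(129 - -171\right) = 152 + \left(129 + 171\right) = 152 + 300 = 452$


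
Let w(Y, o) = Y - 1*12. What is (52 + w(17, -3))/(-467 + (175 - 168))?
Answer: -57/460 ≈ -0.12391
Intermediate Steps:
w(Y, o) = -12 + Y (w(Y, o) = Y - 12 = -12 + Y)
(52 + w(17, -3))/(-467 + (175 - 168)) = (52 + (-12 + 17))/(-467 + (175 - 168)) = (52 + 5)/(-467 + 7) = 57/(-460) = 57*(-1/460) = -57/460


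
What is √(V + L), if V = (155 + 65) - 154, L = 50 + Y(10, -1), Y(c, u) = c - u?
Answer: √127 ≈ 11.269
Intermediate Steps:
L = 61 (L = 50 + (10 - 1*(-1)) = 50 + (10 + 1) = 50 + 11 = 61)
V = 66 (V = 220 - 154 = 66)
√(V + L) = √(66 + 61) = √127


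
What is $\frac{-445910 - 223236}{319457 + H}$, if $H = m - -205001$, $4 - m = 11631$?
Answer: $- \frac{669146}{512831} \approx -1.3048$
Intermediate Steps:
$m = -11627$ ($m = 4 - 11631 = -11627$)
$H = 193374$ ($H = -11627 - -205001 = -11627 + 205001 = 193374$)
$\frac{-445910 - 223236}{319457 + H} = \frac{-445910 - 223236}{319457 + 193374} = - \frac{669146}{512831}$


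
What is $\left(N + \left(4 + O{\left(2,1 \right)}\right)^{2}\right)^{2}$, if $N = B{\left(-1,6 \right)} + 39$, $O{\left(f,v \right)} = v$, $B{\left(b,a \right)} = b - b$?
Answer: $4096$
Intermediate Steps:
$B{\left(b,a \right)} = 0$
$N = 39$ ($N = 0 + 39 = 39$)
$\left(N + \left(4 + O{\left(2,1 \right)}\right)^{2}\right)^{2} = \left(39 + \left(4 + 1\right)^{2}\right)^{2} = \left(39 + 5^{2}\right)^{2} = \left(39 + 25\right)^{2} = 64^{2} = 4096$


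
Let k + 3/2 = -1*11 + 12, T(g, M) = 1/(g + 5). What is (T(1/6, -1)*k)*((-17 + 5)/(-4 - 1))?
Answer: -36/155 ≈ -0.23226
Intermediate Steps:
T(g, M) = 1/(5 + g)
k = -½ (k = -3/2 + (-1*11 + 12) = -3/2 + (-11 + 12) = -3/2 + 1 = -½ ≈ -0.50000)
(T(1/6, -1)*k)*((-17 + 5)/(-4 - 1)) = (-½/(5 + 1/6))*((-17 + 5)/(-4 - 1)) = (-½/(5 + ⅙))*(-12/(-5)) = (-½/(31/6))*(-12*(-⅕)) = ((6/31)*(-½))*(12/5) = -3/31*12/5 = -36/155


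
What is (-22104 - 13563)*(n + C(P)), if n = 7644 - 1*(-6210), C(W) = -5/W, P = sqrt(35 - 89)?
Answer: -494130618 - 19815*I*sqrt(6)/2 ≈ -4.9413e+8 - 24268.0*I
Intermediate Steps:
P = 3*I*sqrt(6) (P = sqrt(-54) = 3*I*sqrt(6) ≈ 7.3485*I)
n = 13854 (n = 7644 + 6210 = 13854)
(-22104 - 13563)*(n + C(P)) = (-22104 - 13563)*(13854 - 5*(-I*sqrt(6)/18)) = -35667*(13854 - (-5)*I*sqrt(6)/18) = -35667*(13854 + 5*I*sqrt(6)/18) = -494130618 - 19815*I*sqrt(6)/2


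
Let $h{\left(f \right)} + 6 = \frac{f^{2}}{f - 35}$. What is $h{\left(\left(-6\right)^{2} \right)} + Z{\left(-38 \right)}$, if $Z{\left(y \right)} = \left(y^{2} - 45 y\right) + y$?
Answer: $4406$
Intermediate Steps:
$Z{\left(y \right)} = y^{2} - 44 y$
$h{\left(f \right)} = -6 + \frac{f^{2}}{-35 + f}$ ($h{\left(f \right)} = -6 + \frac{f^{2}}{f - 35} = -6 + \frac{f^{2}}{-35 + f}$)
$h{\left(\left(-6\right)^{2} \right)} + Z{\left(-38 \right)} = \frac{210 + \left(\left(-6\right)^{2}\right)^{2} - 6 \left(-6\right)^{2}}{-35 + \left(-6\right)^{2}} - 38 \left(-44 - 38\right) = \frac{210 + 36^{2} - 216}{-35 + 36} - -3116 = \frac{210 + 1296 - 216}{1} + 3116 = 1 \cdot 1290 + 3116 = 1290 + 3116 = 4406$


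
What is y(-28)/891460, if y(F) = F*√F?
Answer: -14*I*√7/222865 ≈ -0.0001662*I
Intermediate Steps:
y(F) = F^(3/2)
y(-28)/891460 = (-28)^(3/2)/891460 = -56*I*√7*(1/891460) = -14*I*√7/222865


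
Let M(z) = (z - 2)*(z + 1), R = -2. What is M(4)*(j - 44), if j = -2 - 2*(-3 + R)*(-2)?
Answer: -660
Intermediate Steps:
M(z) = (1 + z)*(-2 + z) (M(z) = (-2 + z)*(1 + z) = (1 + z)*(-2 + z))
j = -22 (j = -2 - 2*(-3 - 2)*(-2) = -2 - (-10)*(-2) = -2 - 2*10 = -2 - 20 = -22)
M(4)*(j - 44) = (-2 + 4² - 1*4)*(-22 - 44) = (-2 + 16 - 4)*(-66) = 10*(-66) = -660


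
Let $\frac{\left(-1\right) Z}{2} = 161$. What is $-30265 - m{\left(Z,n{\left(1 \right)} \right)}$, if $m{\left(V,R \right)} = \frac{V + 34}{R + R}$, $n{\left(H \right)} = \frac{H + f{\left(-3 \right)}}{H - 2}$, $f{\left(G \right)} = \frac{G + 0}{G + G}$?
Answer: $-30361$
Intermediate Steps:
$Z = -322$ ($Z = \left(-2\right) 161 = -322$)
$f{\left(G \right)} = \frac{1}{2}$ ($f{\left(G \right)} = \frac{G}{2 G} = G \frac{1}{2 G} = \frac{1}{2}$)
$n{\left(H \right)} = \frac{\frac{1}{2} + H}{-2 + H}$ ($n{\left(H \right)} = \frac{H + \frac{1}{2}}{H - 2} = \frac{\frac{1}{2} + H}{-2 + H}$)
$m{\left(V,R \right)} = \frac{34 + V}{2 R}$
$-30265 - m{\left(Z,n{\left(1 \right)} \right)} = -30265 - \frac{34 - 322}{2 \frac{\frac{1}{2} + 1}{-2 + 1}} = -30265 - \frac{1}{2} \frac{1}{\frac{1}{-1} \cdot \frac{3}{2}} \left(-288\right) = -30265 - \frac{1}{2} \frac{1}{\left(-1\right) \frac{3}{2}} \left(-288\right) = -30265 - \frac{1}{2} \frac{1}{- \frac{3}{2}} \left(-288\right) = -30265 - \frac{1}{2} \left(- \frac{2}{3}\right) \left(-288\right) = -30265 - 96 = -30361$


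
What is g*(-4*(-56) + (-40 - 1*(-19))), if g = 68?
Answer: 13804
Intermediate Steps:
g*(-4*(-56) + (-40 - 1*(-19))) = 68*(-4*(-56) + (-40 - 1*(-19))) = 68*(224 + (-40 + 19)) = 68*(224 - 21) = 68*203 = 13804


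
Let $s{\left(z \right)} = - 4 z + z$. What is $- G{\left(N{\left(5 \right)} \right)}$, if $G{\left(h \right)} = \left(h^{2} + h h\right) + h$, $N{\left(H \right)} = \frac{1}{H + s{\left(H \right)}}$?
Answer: $\frac{2}{25} \approx 0.08$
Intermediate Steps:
$s{\left(z \right)} = - 3 z$
$N{\left(H \right)} = - \frac{1}{2 H}$ ($N{\left(H \right)} = \frac{1}{H - 3 H} = \frac{1}{\left(-2\right) H} = - \frac{1}{2 H}$)
$G{\left(h \right)} = h + 2 h^{2}$ ($G{\left(h \right)} = \left(h^{2} + h^{2}\right) + h = 2 h^{2} + h = h + 2 h^{2}$)
$- G{\left(N{\left(5 \right)} \right)} = - - \frac{1}{2 \cdot 5} \left(1 + 2 \left(- \frac{1}{2 \cdot 5}\right)\right) = - \left(- \frac{1}{2}\right) \frac{1}{5} \left(1 + 2 \left(\left(- \frac{1}{2}\right) \frac{1}{5}\right)\right) = - \frac{\left(-1\right) \left(1 + 2 \left(- \frac{1}{10}\right)\right)}{10} = - \frac{\left(-1\right) \left(1 - \frac{1}{5}\right)}{10} = - \frac{\left(-1\right) 4}{10 \cdot 5} = \left(-1\right) \left(- \frac{2}{25}\right) = \frac{2}{25}$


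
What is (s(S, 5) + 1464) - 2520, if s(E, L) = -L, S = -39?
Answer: -1061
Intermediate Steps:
(s(S, 5) + 1464) - 2520 = (-1*5 + 1464) - 2520 = (-5 + 1464) - 2520 = 1459 - 2520 = -1061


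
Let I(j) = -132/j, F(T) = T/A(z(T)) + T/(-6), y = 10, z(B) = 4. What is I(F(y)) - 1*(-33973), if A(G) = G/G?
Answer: 848929/25 ≈ 33957.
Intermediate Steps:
A(G) = 1
F(T) = 5*T/6 (F(T) = T/1 + T/(-6) = T*1 + T*(-⅙) = T - T/6 = 5*T/6)
I(F(y)) - 1*(-33973) = -132/((⅚)*10) - 1*(-33973) = -132/25/3 + 33973 = -132*3/25 + 33973 = -396/25 + 33973 = 848929/25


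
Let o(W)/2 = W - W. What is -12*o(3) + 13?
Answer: 13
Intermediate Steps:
o(W) = 0 (o(W) = 2*(W - W) = 2*0 = 0)
-12*o(3) + 13 = -12*0 + 13 = 0 + 13 = 13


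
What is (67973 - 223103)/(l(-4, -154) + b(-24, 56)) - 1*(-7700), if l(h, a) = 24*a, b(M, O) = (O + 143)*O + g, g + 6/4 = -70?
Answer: 113287840/14753 ≈ 7679.0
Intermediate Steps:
g = -143/2 (g = -3/2 - 70 = -143/2 ≈ -71.500)
b(M, O) = -143/2 + O*(143 + O) (b(M, O) = (O + 143)*O - 143/2 = (143 + O)*O - 143/2 = O*(143 + O) - 143/2 = -143/2 + O*(143 + O))
(67973 - 223103)/(l(-4, -154) + b(-24, 56)) - 1*(-7700) = (67973 - 223103)/(24*(-154) + (-143/2 + 56² + 143*56)) - 1*(-7700) = -155130/(-3696 + (-143/2 + 3136 + 8008)) + 7700 = -155130/(-3696 + 22145/2) + 7700 = -155130/14753/2 + 7700 = -155130*2/14753 + 7700 = -310260/14753 + 7700 = 113287840/14753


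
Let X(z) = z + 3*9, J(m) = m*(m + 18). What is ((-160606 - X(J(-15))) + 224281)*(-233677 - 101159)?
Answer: -21326709348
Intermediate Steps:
J(m) = m*(18 + m)
X(z) = 27 + z (X(z) = z + 27 = 27 + z)
((-160606 - X(J(-15))) + 224281)*(-233677 - 101159) = ((-160606 - (27 - 15*(18 - 15))) + 224281)*(-233677 - 101159) = ((-160606 - (27 - 15*3)) + 224281)*(-334836) = ((-160606 - (27 - 45)) + 224281)*(-334836) = ((-160606 - 1*(-18)) + 224281)*(-334836) = ((-160606 + 18) + 224281)*(-334836) = (-160588 + 224281)*(-334836) = 63693*(-334836) = -21326709348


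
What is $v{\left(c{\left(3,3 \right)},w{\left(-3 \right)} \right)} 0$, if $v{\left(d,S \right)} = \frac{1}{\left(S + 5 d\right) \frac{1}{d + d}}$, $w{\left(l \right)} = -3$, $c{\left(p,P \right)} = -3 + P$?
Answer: $0$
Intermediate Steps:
$v{\left(d,S \right)} = \frac{2 d}{S + 5 d}$ ($v{\left(d,S \right)} = \frac{1}{\left(S + 5 d\right) \frac{1}{2 d}} = \frac{1}{\frac{1}{2} \frac{1}{d} \left(S + 5 d\right)} = \frac{2 d}{S + 5 d}$)
$v{\left(c{\left(3,3 \right)},w{\left(-3 \right)} \right)} 0 = \frac{2 \left(-3 + 3\right)}{-3 + 5 \left(-3 + 3\right)} 0 = 2 \cdot 0 \frac{1}{-3 + 5 \cdot 0} \cdot 0 = 2 \cdot 0 \frac{1}{-3 + 0} \cdot 0 = 2 \cdot 0 \frac{1}{-3} \cdot 0 = 2 \cdot 0 \left(- \frac{1}{3}\right) 0 = 0 \cdot 0 = 0$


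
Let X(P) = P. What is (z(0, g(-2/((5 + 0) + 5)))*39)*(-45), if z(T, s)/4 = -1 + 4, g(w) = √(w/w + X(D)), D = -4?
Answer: -21060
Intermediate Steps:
g(w) = I*√3 (g(w) = √(w/w - 4) = √(1 - 4) = √(-3) = I*√3)
z(T, s) = 12 (z(T, s) = 4*(-1 + 4) = 4*3 = 12)
(z(0, g(-2/((5 + 0) + 5)))*39)*(-45) = (12*39)*(-45) = 468*(-45) = -21060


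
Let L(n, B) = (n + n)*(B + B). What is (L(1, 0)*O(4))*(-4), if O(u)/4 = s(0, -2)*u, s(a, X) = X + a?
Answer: 0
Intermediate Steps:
L(n, B) = 4*B*n (L(n, B) = (2*n)*(2*B) = 4*B*n)
O(u) = -8*u (O(u) = 4*((-2 + 0)*u) = 4*(-2*u) = -8*u)
(L(1, 0)*O(4))*(-4) = ((4*0*1)*(-8*4))*(-4) = (0*(-32))*(-4) = 0*(-4) = 0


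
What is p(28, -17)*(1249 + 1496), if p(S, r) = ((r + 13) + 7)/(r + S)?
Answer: 8235/11 ≈ 748.64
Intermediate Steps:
p(S, r) = (20 + r)/(S + r) (p(S, r) = ((13 + r) + 7)/(S + r) = (20 + r)/(S + r))
p(28, -17)*(1249 + 1496) = ((20 - 17)/(28 - 17))*(1249 + 1496) = (3/11)*2745 = 8235/11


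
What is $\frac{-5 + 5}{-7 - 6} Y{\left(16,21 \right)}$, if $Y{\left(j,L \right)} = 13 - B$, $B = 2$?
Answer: $0$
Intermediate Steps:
$Y{\left(j,L \right)} = 11$ ($Y{\left(j,L \right)} = 13 - 2 = 11$)
$\frac{-5 + 5}{-7 - 6} Y{\left(16,21 \right)} = \frac{-5 + 5}{-7 - 6} \cdot 11 = \frac{0}{-13} \cdot 11 = 0 \left(- \frac{1}{13}\right) 11 = 0 \cdot 11 = 0$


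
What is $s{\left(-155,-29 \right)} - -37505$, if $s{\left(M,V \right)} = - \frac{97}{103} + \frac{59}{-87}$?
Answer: $\frac{336067789}{8961} \approx 37503.0$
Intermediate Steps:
$s{\left(M,V \right)} = - \frac{14516}{8961}$ ($s{\left(M,V \right)} = \left(-97\right) \frac{1}{103} + 59 \left(- \frac{1}{87}\right) = - \frac{97}{103} - \frac{59}{87} = - \frac{14516}{8961}$)
$s{\left(-155,-29 \right)} - -37505 = - \frac{14516}{8961} - -37505 = - \frac{14516}{8961} + 37505 = \frac{336067789}{8961}$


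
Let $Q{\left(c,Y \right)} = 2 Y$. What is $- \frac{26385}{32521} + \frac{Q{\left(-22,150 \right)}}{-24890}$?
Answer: $- \frac{66647895}{80944769} \approx -0.82337$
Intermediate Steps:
$- \frac{26385}{32521} + \frac{Q{\left(-22,150 \right)}}{-24890} = - \frac{26385}{32521} + \frac{2 \cdot 150}{-24890} = \left(-26385\right) \frac{1}{32521} + 300 \left(- \frac{1}{24890}\right) = - \frac{26385}{32521} - \frac{30}{2489} = - \frac{66647895}{80944769}$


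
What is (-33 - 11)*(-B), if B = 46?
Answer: 2024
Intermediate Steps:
(-33 - 11)*(-B) = (-33 - 11)*(-1*46) = -44*(-46) = 2024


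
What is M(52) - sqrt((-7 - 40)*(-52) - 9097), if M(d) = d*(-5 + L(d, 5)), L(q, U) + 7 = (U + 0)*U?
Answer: 676 - I*sqrt(6653) ≈ 676.0 - 81.566*I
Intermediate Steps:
L(q, U) = -7 + U**2 (L(q, U) = -7 + (U + 0)*U = -7 + U*U = -7 + U**2)
M(d) = 13*d (M(d) = d*(-5 + (-7 + 5**2)) = d*(-5 + (-7 + 25)) = d*(-5 + 18) = d*13 = 13*d)
M(52) - sqrt((-7 - 40)*(-52) - 9097) = 13*52 - sqrt((-7 - 40)*(-52) - 9097) = 676 - sqrt(-47*(-52) - 9097) = 676 - sqrt(2444 - 9097) = 676 - sqrt(-6653) = 676 - I*sqrt(6653)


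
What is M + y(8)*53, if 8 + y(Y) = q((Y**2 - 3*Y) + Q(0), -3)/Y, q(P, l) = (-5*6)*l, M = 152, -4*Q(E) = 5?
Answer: 1297/4 ≈ 324.25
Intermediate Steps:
Q(E) = -5/4 (Q(E) = -1/4*5 = -5/4)
q(P, l) = -30*l
y(Y) = -8 + 90/Y (y(Y) = -8 + (-30*(-3))/Y = -8 + 90/Y)
M + y(8)*53 = 152 + (-8 + 90/8)*53 = 152 + (-8 + 90*(1/8))*53 = 152 + (-8 + 45/4)*53 = 152 + (13/4)*53 = 152 + 689/4 = 1297/4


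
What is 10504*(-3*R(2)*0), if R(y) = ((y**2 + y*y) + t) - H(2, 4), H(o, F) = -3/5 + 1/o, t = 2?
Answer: 0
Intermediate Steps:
H(o, F) = -3/5 + 1/o (H(o, F) = -3*1/5 + 1/o = -3/5 + 1/o)
R(y) = 21/10 + 2*y**2 (R(y) = ((y**2 + y*y) + 2) - (-3/5 + 1/2) = ((y**2 + y**2) + 2) - (-3/5 + 1/2) = (2*y**2 + 2) - 1*(-1/10) = (2 + 2*y**2) + 1/10 = 21/10 + 2*y**2)
10504*(-3*R(2)*0) = 10504*(-3*(21/10 + 2*2**2)*0) = 10504*(-3*(21/10 + 2*4)*0) = 10504*(-3*(21/10 + 8)*0) = 10504*(-303*0/10) = 10504*(-3*0) = 10504*0 = 0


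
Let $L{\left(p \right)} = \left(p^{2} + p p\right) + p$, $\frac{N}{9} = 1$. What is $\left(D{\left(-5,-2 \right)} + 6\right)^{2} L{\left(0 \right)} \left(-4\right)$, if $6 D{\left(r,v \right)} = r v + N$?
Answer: $0$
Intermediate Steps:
$N = 9$ ($N = 9 \cdot 1 = 9$)
$D{\left(r,v \right)} = \frac{3}{2} + \frac{r v}{6}$ ($D{\left(r,v \right)} = \frac{r v + 9}{6} = \frac{9 + r v}{6} = \frac{3}{2} + \frac{r v}{6}$)
$L{\left(p \right)} = p + 2 p^{2}$ ($L{\left(p \right)} = \left(p^{2} + p^{2}\right) + p = 2 p^{2} + p = p + 2 p^{2}$)
$\left(D{\left(-5,-2 \right)} + 6\right)^{2} L{\left(0 \right)} \left(-4\right) = \left(\left(\frac{3}{2} + \frac{1}{6} \left(-5\right) \left(-2\right)\right) + 6\right)^{2} \cdot 0 \left(1 + 2 \cdot 0\right) \left(-4\right) = \left(\left(\frac{3}{2} + \frac{5}{3}\right) + 6\right)^{2} \cdot 0 \left(1 + 0\right) \left(-4\right) = \left(\frac{19}{6} + 6\right)^{2} \cdot 0 \cdot 1 \left(-4\right) = \left(\frac{55}{6}\right)^{2} \cdot 0 \left(-4\right) = \frac{3025}{36} \cdot 0 \left(-4\right) = 0 \left(-4\right) = 0$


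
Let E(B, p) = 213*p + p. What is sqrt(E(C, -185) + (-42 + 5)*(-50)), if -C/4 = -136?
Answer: 2*I*sqrt(9435) ≈ 194.27*I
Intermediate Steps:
C = 544 (C = -4*(-136) = 544)
E(B, p) = 214*p
sqrt(E(C, -185) + (-42 + 5)*(-50)) = sqrt(214*(-185) + (-42 + 5)*(-50)) = sqrt(-39590 - 37*(-50)) = sqrt(-39590 + 1850) = sqrt(-37740) = 2*I*sqrt(9435)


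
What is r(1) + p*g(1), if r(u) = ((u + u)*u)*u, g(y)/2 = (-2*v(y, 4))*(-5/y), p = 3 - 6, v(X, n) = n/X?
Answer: -238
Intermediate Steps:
p = -3
g(y) = 80/y**2 (g(y) = 2*((-8/y)*(-5/y)) = 2*(40/y**2) = 80/y**2)
r(u) = 2*u**3 (r(u) = ((2*u)*u)*u = (2*u**2)*u = 2*u**3)
r(1) + p*g(1) = 2*1**3 - 240/1**2 = 2*1 - 240 = 2 - 3*80 = 2 - 240 = -238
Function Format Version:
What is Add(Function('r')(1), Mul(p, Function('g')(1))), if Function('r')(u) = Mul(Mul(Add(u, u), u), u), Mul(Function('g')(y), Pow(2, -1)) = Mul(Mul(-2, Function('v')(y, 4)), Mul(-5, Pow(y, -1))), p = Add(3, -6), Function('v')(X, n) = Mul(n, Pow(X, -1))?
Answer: -238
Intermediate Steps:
p = -3
Function('g')(y) = Mul(80, Pow(y, -2)) (Function('g')(y) = Mul(2, Mul(Mul(-2, Mul(4, Pow(y, -1))), Mul(-5, Pow(y, -1)))) = Mul(2, Mul(Mul(-8, Pow(y, -1)), Mul(-5, Pow(y, -1)))) = Mul(2, Mul(40, Pow(y, -2))) = Mul(80, Pow(y, -2)))
Function('r')(u) = Mul(2, Pow(u, 3)) (Function('r')(u) = Mul(Mul(Mul(2, u), u), u) = Mul(Mul(2, Pow(u, 2)), u) = Mul(2, Pow(u, 3)))
Add(Function('r')(1), Mul(p, Function('g')(1))) = Add(Mul(2, Pow(1, 3)), Mul(-3, Mul(80, Pow(1, -2)))) = Add(Mul(2, 1), Mul(-3, Mul(80, 1))) = Add(2, Mul(-3, 80)) = Add(2, -240) = -238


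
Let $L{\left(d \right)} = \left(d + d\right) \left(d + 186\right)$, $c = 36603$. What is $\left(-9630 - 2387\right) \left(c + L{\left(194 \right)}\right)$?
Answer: $-2211644731$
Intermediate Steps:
$L{\left(d \right)} = 2 d \left(186 + d\right)$
$\left(-9630 - 2387\right) \left(c + L{\left(194 \right)}\right) = \left(-9630 - 2387\right) \left(36603 + 2 \cdot 194 \left(186 + 194\right)\right) = \left(-9630 - 2387\right) \left(36603 + 2 \cdot 194 \cdot 380\right) = \left(-9630 - 2387\right) \left(36603 + 147440\right) = \left(-12017\right) 184043 = -2211644731$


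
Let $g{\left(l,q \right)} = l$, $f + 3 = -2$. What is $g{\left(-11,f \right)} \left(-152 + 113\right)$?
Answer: $429$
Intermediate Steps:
$f = -5$ ($f = -3 - 2 = -5$)
$g{\left(-11,f \right)} \left(-152 + 113\right) = - 11 \left(-152 + 113\right) = \left(-11\right) \left(-39\right) = 429$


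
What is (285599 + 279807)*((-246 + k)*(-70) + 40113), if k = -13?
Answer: 32930941658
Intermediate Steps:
(285599 + 279807)*((-246 + k)*(-70) + 40113) = (285599 + 279807)*((-246 - 13)*(-70) + 40113) = 565406*(-259*(-70) + 40113) = 565406*(18130 + 40113) = 565406*58243 = 32930941658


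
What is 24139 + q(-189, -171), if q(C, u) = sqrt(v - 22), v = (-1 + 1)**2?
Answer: 24139 + I*sqrt(22) ≈ 24139.0 + 4.6904*I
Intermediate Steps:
v = 0 (v = 0**2 = 0)
q(C, u) = I*sqrt(22) (q(C, u) = sqrt(0 - 22) = sqrt(-22) = I*sqrt(22))
24139 + q(-189, -171) = 24139 + I*sqrt(22)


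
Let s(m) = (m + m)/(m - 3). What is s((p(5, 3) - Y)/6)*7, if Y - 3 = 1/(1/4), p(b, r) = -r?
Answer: 5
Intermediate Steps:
Y = 7 (Y = 3 + 1/(1/4) = 3 + 4 = 7)
s(m) = 2*m/(-3 + m) (s(m) = (2*m)/(-3 + m) = 2*m/(-3 + m))
s((p(5, 3) - Y)/6)*7 = (2*((-1*3 - 1*7)/6)/(-3 + (-1*3 - 1*7)/6))*7 = (2*((-3 - 7)*(1/6))/(-3 + (-3 - 7)*(1/6)))*7 = (2*(-10*1/6)/(-3 - 10*1/6))*7 = (2*(-5/3)/(-3 - 5/3))*7 = (2*(-5/3)/(-14/3))*7 = (2*(-5/3)*(-3/14))*7 = (5/7)*7 = 5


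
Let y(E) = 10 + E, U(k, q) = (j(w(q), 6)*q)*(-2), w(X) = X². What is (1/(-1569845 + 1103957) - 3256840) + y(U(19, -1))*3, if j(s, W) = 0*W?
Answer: -1517308697281/465888 ≈ -3.2568e+6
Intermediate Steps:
j(s, W) = 0
U(k, q) = 0 (U(k, q) = (0*q)*(-2) = 0*(-2) = 0)
(1/(-1569845 + 1103957) - 3256840) + y(U(19, -1))*3 = (1/(-1569845 + 1103957) - 3256840) + (10 + 0)*3 = (1/(-465888) - 3256840) + 10*3 = (-1/465888 - 3256840) + 30 = -1517322673921/465888 + 30 = -1517308697281/465888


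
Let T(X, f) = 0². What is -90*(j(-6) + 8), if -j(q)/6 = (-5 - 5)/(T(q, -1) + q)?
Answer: 180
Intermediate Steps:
T(X, f) = 0
j(q) = 60/q (j(q) = -6*(-5 - 5)/(0 + q) = -(-60)/q = 60/q)
-90*(j(-6) + 8) = -90*(60/(-6) + 8) = -90*(60*(-⅙) + 8) = -90*(-10 + 8) = -90*(-2) = 180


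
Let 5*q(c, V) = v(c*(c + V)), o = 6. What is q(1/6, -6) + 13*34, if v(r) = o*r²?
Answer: 95717/216 ≈ 443.13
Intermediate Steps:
v(r) = 6*r²
q(c, V) = 6*c²*(V + c)²/5 (q(c, V) = (6*(c*(c + V))²)/5 = (6*(c*(V + c))²)/5 = (6*(c²*(V + c)²))/5 = (6*c²*(V + c)²)/5 = 6*c²*(V + c)²/5)
q(1/6, -6) + 13*34 = 6*(1/6)²*(-6 + 1/6)²/5 + 13*34 = 6*(⅙)²*(-6 + ⅙)²/5 + 442 = (6/5)*(1/36)*(-35/6)² + 442 = (6/5)*(1/36)*(1225/36) + 442 = 245/216 + 442 = 95717/216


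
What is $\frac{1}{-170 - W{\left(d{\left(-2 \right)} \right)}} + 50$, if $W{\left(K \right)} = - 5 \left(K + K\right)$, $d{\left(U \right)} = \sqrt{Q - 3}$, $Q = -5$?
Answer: $\frac{148483}{2970} - \frac{i \sqrt{2}}{1485} \approx 49.994 - 0.00095233 i$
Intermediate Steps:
$d{\left(U \right)} = 2 i \sqrt{2}$ ($d{\left(U \right)} = \sqrt{-5 - 3} = \sqrt{-8} = 2 i \sqrt{2}$)
$W{\left(K \right)} = - 10 K$ ($W{\left(K \right)} = - 5 \cdot 2 K = - 10 K$)
$\frac{1}{-170 - W{\left(d{\left(-2 \right)} \right)}} + 50 = \frac{1}{-170 - - 10 \cdot 2 i \sqrt{2}} + 50 = \frac{1}{-170 - - 20 i \sqrt{2}} + 50 = \frac{1}{-170 + 20 i \sqrt{2}} + 50 = 50 + \frac{1}{-170 + 20 i \sqrt{2}}$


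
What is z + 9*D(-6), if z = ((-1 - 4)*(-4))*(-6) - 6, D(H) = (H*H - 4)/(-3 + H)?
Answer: -158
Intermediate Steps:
D(H) = (-4 + H²)/(-3 + H) (D(H) = (H² - 4)/(-3 + H) = (-4 + H²)/(-3 + H))
z = -126 (z = -5*(-4)*(-6) - 6 = 20*(-6) - 6 = -120 - 6 = -126)
z + 9*D(-6) = -126 + 9*((-4 + (-6)²)/(-3 - 6)) = -126 + 9*((-4 + 36)/(-9)) = -126 + 9*(-⅑*32) = -126 + 9*(-32/9) = -126 - 32 = -158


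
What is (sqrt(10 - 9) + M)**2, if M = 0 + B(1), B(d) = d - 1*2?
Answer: 0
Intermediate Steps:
B(d) = -2 + d (B(d) = d - 2 = -2 + d)
M = -1 (M = 0 + (-2 + 1) = 0 - 1 = -1)
(sqrt(10 - 9) + M)**2 = (sqrt(10 - 9) - 1)**2 = (sqrt(1) - 1)**2 = (1 - 1)**2 = 0**2 = 0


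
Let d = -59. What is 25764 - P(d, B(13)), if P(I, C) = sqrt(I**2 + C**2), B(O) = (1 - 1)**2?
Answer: 25705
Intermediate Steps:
B(O) = 0 (B(O) = 0**2 = 0)
P(I, C) = sqrt(C**2 + I**2)
25764 - P(d, B(13)) = 25764 - sqrt(0**2 + (-59)**2) = 25764 - sqrt(0 + 3481) = 25764 - sqrt(3481) = 25764 - 1*59 = 25764 - 59 = 25705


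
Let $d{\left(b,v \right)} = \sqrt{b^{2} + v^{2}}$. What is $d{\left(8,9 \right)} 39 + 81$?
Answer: $81 + 39 \sqrt{145} \approx 550.62$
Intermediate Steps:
$d{\left(8,9 \right)} 39 + 81 = \sqrt{8^{2} + 9^{2}} \cdot 39 + 81 = \sqrt{64 + 81} \cdot 39 + 81 = \sqrt{145} \cdot 39 + 81 = 39 \sqrt{145} + 81 = 81 + 39 \sqrt{145}$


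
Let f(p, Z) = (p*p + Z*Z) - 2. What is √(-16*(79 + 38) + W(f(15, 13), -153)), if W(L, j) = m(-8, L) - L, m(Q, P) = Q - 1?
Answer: I*√2273 ≈ 47.676*I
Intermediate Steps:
m(Q, P) = -1 + Q
f(p, Z) = -2 + Z² + p² (f(p, Z) = (p² + Z²) - 2 = (Z² + p²) - 2 = -2 + Z² + p²)
W(L, j) = -9 - L (W(L, j) = (-1 - 8) - L = -9 - L)
√(-16*(79 + 38) + W(f(15, 13), -153)) = √(-16*(79 + 38) + (-9 - (-2 + 13² + 15²))) = √(-16*117 + (-9 - (-2 + 169 + 225))) = √(-1872 + (-9 - 1*392)) = √(-1872 + (-9 - 392)) = √(-1872 - 401) = √(-2273) = I*√2273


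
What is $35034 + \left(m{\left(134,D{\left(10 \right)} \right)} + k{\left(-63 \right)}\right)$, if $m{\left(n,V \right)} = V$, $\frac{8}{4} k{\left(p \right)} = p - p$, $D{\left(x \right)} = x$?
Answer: $35044$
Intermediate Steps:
$k{\left(p \right)} = 0$ ($k{\left(p \right)} = \frac{p - p}{2} = \frac{1}{2} \cdot 0 = 0$)
$35034 + \left(m{\left(134,D{\left(10 \right)} \right)} + k{\left(-63 \right)}\right) = 35034 + \left(10 + 0\right) = 35034 + 10 = 35044$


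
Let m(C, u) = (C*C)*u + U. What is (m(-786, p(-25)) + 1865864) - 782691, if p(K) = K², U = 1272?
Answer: 387206945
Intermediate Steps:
m(C, u) = 1272 + u*C² (m(C, u) = (C*C)*u + 1272 = C²*u + 1272 = u*C² + 1272 = 1272 + u*C²)
(m(-786, p(-25)) + 1865864) - 782691 = ((1272 + (-25)²*(-786)²) + 1865864) - 782691 = ((1272 + 625*617796) + 1865864) - 782691 = ((1272 + 386122500) + 1865864) - 782691 = (386123772 + 1865864) - 782691 = 387989636 - 782691 = 387206945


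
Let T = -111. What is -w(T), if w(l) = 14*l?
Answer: 1554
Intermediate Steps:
-w(T) = -14*(-111) = -1*(-1554) = 1554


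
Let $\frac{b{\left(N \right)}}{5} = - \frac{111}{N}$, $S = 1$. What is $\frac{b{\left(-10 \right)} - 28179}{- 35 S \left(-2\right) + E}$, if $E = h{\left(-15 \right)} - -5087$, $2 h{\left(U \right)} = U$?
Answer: $- \frac{18749}{3433} \approx -5.4614$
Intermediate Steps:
$h{\left(U \right)} = \frac{U}{2}$
$b{\left(N \right)} = - \frac{555}{N}$ ($b{\left(N \right)} = 5 \left(- \frac{111}{N}\right) = - \frac{555}{N}$)
$E = \frac{10159}{2}$ ($E = \frac{1}{2} \left(-15\right) - -5087 = - \frac{15}{2} + 5087 = \frac{10159}{2} \approx 5079.5$)
$\frac{b{\left(-10 \right)} - 28179}{- 35 S \left(-2\right) + E} = \frac{- \frac{555}{-10} - 28179}{\left(-35\right) 1 \left(-2\right) + \frac{10159}{2}} = \frac{\left(-555\right) \left(- \frac{1}{10}\right) - 28179}{\left(-35\right) \left(-2\right) + \frac{10159}{2}} = \frac{\frac{111}{2} - 28179}{70 + \frac{10159}{2}} = - \frac{56247}{2 \cdot \frac{10299}{2}} = \left(- \frac{56247}{2}\right) \frac{2}{10299} = - \frac{18749}{3433}$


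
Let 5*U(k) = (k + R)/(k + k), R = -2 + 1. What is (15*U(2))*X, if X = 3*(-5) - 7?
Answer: -33/2 ≈ -16.500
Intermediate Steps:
X = -22 (X = -15 - 7 = -22)
R = -1
U(k) = (-1 + k)/(10*k) (U(k) = ((k - 1)/(k + k))/5 = ((-1 + k)/((2*k)))/5 = ((-1 + k)*(1/(2*k)))/5 = ((-1 + k)/(2*k))/5 = (-1 + k)/(10*k))
(15*U(2))*X = (15*((⅒)*(-1 + 2)/2))*(-22) = (15*((⅒)*(½)*1))*(-22) = (15*(1/20))*(-22) = (¾)*(-22) = -33/2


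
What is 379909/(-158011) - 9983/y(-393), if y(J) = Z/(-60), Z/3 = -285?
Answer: -6331350065/9006627 ≈ -702.97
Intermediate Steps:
Z = -855 (Z = 3*(-285) = -855)
y(J) = 57/4 (y(J) = -855/(-60) = -855*(-1/60) = 57/4)
379909/(-158011) - 9983/y(-393) = 379909/(-158011) - 9983/57/4 = 379909*(-1/158011) - 9983*4/57 = -379909/158011 - 39932/57 = -6331350065/9006627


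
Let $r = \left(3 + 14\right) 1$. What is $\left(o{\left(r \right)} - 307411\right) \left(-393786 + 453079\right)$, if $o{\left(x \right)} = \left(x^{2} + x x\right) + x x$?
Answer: $-18175913392$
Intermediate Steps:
$r = 17$ ($r = 17 \cdot 1 = 17$)
$o{\left(x \right)} = 3 x^{2}$ ($o{\left(x \right)} = \left(x^{2} + x^{2}\right) + x^{2} = 2 x^{2} + x^{2} = 3 x^{2}$)
$\left(o{\left(r \right)} - 307411\right) \left(-393786 + 453079\right) = \left(3 \cdot 17^{2} - 307411\right) \left(-393786 + 453079\right) = \left(3 \cdot 289 - 307411\right) 59293 = \left(867 - 307411\right) 59293 = \left(-306544\right) 59293 = -18175913392$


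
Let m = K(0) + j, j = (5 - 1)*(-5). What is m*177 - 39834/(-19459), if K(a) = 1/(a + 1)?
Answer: -65400783/19459 ≈ -3361.0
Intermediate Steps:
K(a) = 1/(1 + a)
j = -20 (j = 4*(-5) = -20)
m = -19 (m = 1/(1 + 0) - 20 = 1/1 - 20 = 1 - 20 = -19)
m*177 - 39834/(-19459) = -19*177 - 39834/(-19459) = -3363 - 39834*(-1)/19459 = -3363 - 1*(-39834/19459) = -3363 + 39834/19459 = -65400783/19459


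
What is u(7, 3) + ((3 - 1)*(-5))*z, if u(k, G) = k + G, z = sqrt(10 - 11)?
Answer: 10 - 10*I ≈ 10.0 - 10.0*I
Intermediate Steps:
z = I (z = sqrt(-1) = I ≈ 1.0*I)
u(k, G) = G + k
u(7, 3) + ((3 - 1)*(-5))*z = (3 + 7) + ((3 - 1)*(-5))*I = 10 + (2*(-5))*I = 10 - 10*I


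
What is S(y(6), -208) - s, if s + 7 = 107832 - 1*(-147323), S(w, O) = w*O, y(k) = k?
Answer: -256396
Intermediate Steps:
S(w, O) = O*w
s = 255148 (s = -7 + (107832 - 1*(-147323)) = -7 + (107832 + 147323) = -7 + 255155 = 255148)
S(y(6), -208) - s = -208*6 - 1*255148 = -1248 - 255148 = -256396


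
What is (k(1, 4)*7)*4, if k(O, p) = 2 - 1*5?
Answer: -84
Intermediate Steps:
k(O, p) = -3 (k(O, p) = 2 - 5 = -3)
(k(1, 4)*7)*4 = -3*7*4 = -21*4 = -84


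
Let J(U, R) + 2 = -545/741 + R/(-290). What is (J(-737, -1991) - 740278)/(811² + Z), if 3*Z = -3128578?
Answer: 159077451919/82762376450 ≈ 1.9221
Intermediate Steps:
J(U, R) = -2027/741 - R/290 (J(U, R) = -2 + (-545/741 + R/(-290)) = -2 + (-545*1/741 + R*(-1/290)) = -2 + (-545/741 - R/290) = -2027/741 - R/290)
Z = -3128578/3 (Z = (⅓)*(-3128578) = -3128578/3 ≈ -1.0429e+6)
(J(-737, -1991) - 740278)/(811² + Z) = ((-2027/741 - 1/290*(-1991)) - 740278)/(811² - 3128578/3) = ((-2027/741 + 1991/290) - 740278)/(657721 - 3128578/3) = (887501/214890 - 740278)/(-1155415/3) = -159077451919/214890*(-3/1155415) = 159077451919/82762376450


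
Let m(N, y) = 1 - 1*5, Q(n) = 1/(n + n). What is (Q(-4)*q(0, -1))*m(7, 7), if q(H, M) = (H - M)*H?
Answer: 0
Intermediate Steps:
Q(n) = 1/(2*n)
m(N, y) = -4 (m(N, y) = 1 - 5 = -4)
q(H, M) = H*(H - M)
(Q(-4)*q(0, -1))*m(7, 7) = (((1/2)/(-4))*(0*(0 - 1*(-1))))*(-4) = (((1/2)*(-1/4))*(0*(0 + 1)))*(-4) = -0*(-4) = -1/8*0*(-4) = 0*(-4) = 0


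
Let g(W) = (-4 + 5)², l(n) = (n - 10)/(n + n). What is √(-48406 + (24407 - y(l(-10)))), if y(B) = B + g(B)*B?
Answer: I*√24001 ≈ 154.92*I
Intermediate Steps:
l(n) = (-10 + n)/(2*n) (l(n) = (-10 + n)/((2*n)) = (-10 + n)*(1/(2*n)) = (-10 + n)/(2*n))
g(W) = 1 (g(W) = 1² = 1)
y(B) = 2*B (y(B) = B + 1*B = B + B = 2*B)
√(-48406 + (24407 - y(l(-10)))) = √(-48406 + (24407 - 2*(½)*(-10 - 10)/(-10))) = √(-48406 + (24407 - 2*(½)*(-⅒)*(-20))) = √(-48406 + (24407 - 2)) = √(-48406 + 24405) = √(-24001) = I*√24001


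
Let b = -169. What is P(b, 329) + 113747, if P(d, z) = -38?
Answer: 113709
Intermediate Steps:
P(b, 329) + 113747 = -38 + 113747 = 113709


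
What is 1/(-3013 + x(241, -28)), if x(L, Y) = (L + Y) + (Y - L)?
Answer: -1/3069 ≈ -0.00032584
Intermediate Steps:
x(L, Y) = 2*Y
1/(-3013 + x(241, -28)) = 1/(-3013 + 2*(-28)) = 1/(-3013 - 56) = 1/(-3069) = -1/3069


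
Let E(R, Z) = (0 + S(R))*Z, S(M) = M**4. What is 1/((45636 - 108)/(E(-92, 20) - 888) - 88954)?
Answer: -25585447/2275927851625 ≈ -1.1242e-5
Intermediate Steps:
E(R, Z) = Z*R**4 (E(R, Z) = (0 + R**4)*Z = R**4*Z = Z*R**4)
1/((45636 - 108)/(E(-92, 20) - 888) - 88954) = 1/((45636 - 108)/(20*(-92)**4 - 888) - 88954) = 1/(45528/(20*71639296 - 888) - 88954) = 1/(45528/(1432785920 - 888) - 88954) = 1/(45528/1432785032 - 88954) = 1/(45528*(1/1432785032) - 88954) = 1/(813/25585447 - 88954) = 1/(-2275927851625/25585447) = -25585447/2275927851625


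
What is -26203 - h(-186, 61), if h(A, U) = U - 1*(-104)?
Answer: -26368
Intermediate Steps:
h(A, U) = 104 + U (h(A, U) = U + 104 = 104 + U)
-26203 - h(-186, 61) = -26203 - (104 + 61) = -26203 - 1*165 = -26203 - 165 = -26368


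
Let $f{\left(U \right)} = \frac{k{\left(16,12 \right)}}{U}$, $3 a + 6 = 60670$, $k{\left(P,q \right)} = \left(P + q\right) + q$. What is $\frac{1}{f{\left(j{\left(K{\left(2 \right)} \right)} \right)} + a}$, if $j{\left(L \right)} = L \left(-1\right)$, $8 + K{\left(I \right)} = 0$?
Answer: $\frac{3}{60679} \approx 4.944 \cdot 10^{-5}$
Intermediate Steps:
$K{\left(I \right)} = -8$ ($K{\left(I \right)} = -8 + 0 = -8$)
$j{\left(L \right)} = - L$
$k{\left(P,q \right)} = P + 2 q$
$a = \frac{60664}{3}$ ($a = -2 + \frac{1}{3} \cdot 60670 = -2 + \frac{60670}{3} = \frac{60664}{3} \approx 20221.0$)
$f{\left(U \right)} = \frac{40}{U}$ ($f{\left(U \right)} = \frac{16 + 2 \cdot 12}{U} = \frac{16 + 24}{U} = \frac{40}{U}$)
$\frac{1}{f{\left(j{\left(K{\left(2 \right)} \right)} \right)} + a} = \frac{1}{\frac{40}{\left(-1\right) \left(-8\right)} + \frac{60664}{3}} = \frac{1}{\frac{40}{8} + \frac{60664}{3}} = \frac{1}{40 \cdot \frac{1}{8} + \frac{60664}{3}} = \frac{1}{5 + \frac{60664}{3}} = \frac{1}{\frac{60679}{3}} = \frac{3}{60679}$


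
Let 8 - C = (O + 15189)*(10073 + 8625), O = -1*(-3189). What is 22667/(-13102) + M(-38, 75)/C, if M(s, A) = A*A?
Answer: -3894588262681/2251132157636 ≈ -1.7301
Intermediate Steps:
O = 3189
M(s, A) = A²
C = -343631836 (C = 8 - (3189 + 15189)*(10073 + 8625) = 8 - 18378*18698 = 8 - 1*343631844 = 8 - 343631844 = -343631836)
22667/(-13102) + M(-38, 75)/C = 22667/(-13102) + 75²/(-343631836) = 22667*(-1/13102) + 5625*(-1/343631836) = -22667/13102 - 5625/343631836 = -3894588262681/2251132157636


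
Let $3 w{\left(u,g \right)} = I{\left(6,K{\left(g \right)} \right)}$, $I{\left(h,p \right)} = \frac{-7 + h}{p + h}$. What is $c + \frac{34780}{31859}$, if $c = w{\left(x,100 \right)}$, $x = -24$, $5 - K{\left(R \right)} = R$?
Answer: $\frac{9318119}{8506353} \approx 1.0954$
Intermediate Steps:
$K{\left(R \right)} = 5 - R$
$I{\left(h,p \right)} = \frac{-7 + h}{h + p}$
$w{\left(u,g \right)} = - \frac{1}{3 \left(11 - g\right)}$ ($w{\left(u,g \right)} = \frac{\frac{1}{6 - \left(-5 + g\right)} \left(-7 + 6\right)}{3} = \frac{\frac{1}{11 - g} \left(-1\right)}{3} = \frac{\left(-1\right) \frac{1}{11 - g}}{3} = - \frac{1}{3 \left(11 - g\right)}$)
$c = \frac{1}{267}$ ($c = \frac{1}{3 \left(-11 + 100\right)} = \frac{1}{3 \cdot 89} = \frac{1}{3} \cdot \frac{1}{89} = \frac{1}{267} \approx 0.0037453$)
$c + \frac{34780}{31859} = \frac{1}{267} + \frac{34780}{31859} = \frac{9318119}{8506353}$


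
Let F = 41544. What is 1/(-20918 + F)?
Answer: 1/20626 ≈ 4.8482e-5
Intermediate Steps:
1/(-20918 + F) = 1/(-20918 + 41544) = 1/20626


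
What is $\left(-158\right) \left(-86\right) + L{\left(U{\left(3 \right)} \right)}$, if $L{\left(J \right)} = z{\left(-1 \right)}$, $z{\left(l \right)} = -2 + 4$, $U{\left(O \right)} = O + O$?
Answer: $13590$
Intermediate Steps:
$U{\left(O \right)} = 2 O$
$z{\left(l \right)} = 2$
$L{\left(J \right)} = 2$
$\left(-158\right) \left(-86\right) + L{\left(U{\left(3 \right)} \right)} = \left(-158\right) \left(-86\right) + 2 = 13588 + 2 = 13590$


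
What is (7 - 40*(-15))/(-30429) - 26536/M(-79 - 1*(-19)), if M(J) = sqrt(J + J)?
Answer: -607/30429 + 6634*I*sqrt(30)/15 ≈ -0.019948 + 2422.4*I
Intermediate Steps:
M(J) = sqrt(2)*sqrt(J) (M(J) = sqrt(2*J) = sqrt(2)*sqrt(J))
(7 - 40*(-15))/(-30429) - 26536/M(-79 - 1*(-19)) = (7 - 40*(-15))/(-30429) - 26536*sqrt(2)/(2*sqrt(-79 - 1*(-19))) = (7 + 600)*(-1/30429) - 26536*sqrt(2)/(2*sqrt(-79 + 19)) = 607*(-1/30429) - 26536*(-I*sqrt(30)/60) = -607/30429 - 26536*(-I*sqrt(30)/60) = -607/30429 - (-6634)*I*sqrt(30)/15 = -607/30429 + 6634*I*sqrt(30)/15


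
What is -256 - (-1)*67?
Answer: -189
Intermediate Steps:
-256 - (-1)*67 = -256 - 1*(-67) = -256 + 67 = -189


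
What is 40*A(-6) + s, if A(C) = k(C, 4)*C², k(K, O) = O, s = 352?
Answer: 6112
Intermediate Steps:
A(C) = 4*C²
40*A(-6) + s = 40*(4*(-6)²) + 352 = 40*(4*36) + 352 = 40*144 + 352 = 5760 + 352 = 6112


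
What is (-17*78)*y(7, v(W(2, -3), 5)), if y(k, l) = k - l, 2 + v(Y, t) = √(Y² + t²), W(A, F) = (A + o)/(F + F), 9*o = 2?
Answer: -11934 + 2210*√733/9 ≈ -5285.8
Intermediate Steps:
o = 2/9 (o = (⅑)*2 = 2/9 ≈ 0.22222)
W(A, F) = (2/9 + A)/(2*F) (W(A, F) = (A + 2/9)/(F + F) = (2/9 + A)/((2*F)) = (2/9 + A)*(1/(2*F)) = (2/9 + A)/(2*F))
v(Y, t) = -2 + √(Y² + t²)
(-17*78)*y(7, v(W(2, -3), 5)) = (-17*78)*(7 - (-2 + √(((1/18)*(2 + 9*2)/(-3))² + 5²))) = -1326*(7 - (-2 + √(((1/18)*(-⅓)*(2 + 18))² + 25))) = -1326*(7 - (-2 + √(((1/18)*(-⅓)*20)² + 25))) = -1326*(7 - (-2 + √((-10/27)² + 25))) = -1326*(7 - (-2 + √(100/729 + 25))) = -1326*(7 - (-2 + √(18325/729))) = -1326*(7 - (-2 + 5*√733/27)) = -1326*(7 + (2 - 5*√733/27)) = -1326*(9 - 5*√733/27) = -11934 + 2210*√733/9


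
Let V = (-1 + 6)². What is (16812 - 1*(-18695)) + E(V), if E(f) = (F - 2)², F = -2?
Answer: 35523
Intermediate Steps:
V = 25 (V = 5² = 25)
E(f) = 16 (E(f) = (-2 - 2)² = (-4)² = 16)
(16812 - 1*(-18695)) + E(V) = (16812 - 1*(-18695)) + 16 = (16812 + 18695) + 16 = 35507 + 16 = 35523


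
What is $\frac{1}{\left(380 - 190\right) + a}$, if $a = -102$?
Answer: $\frac{1}{88} \approx 0.011364$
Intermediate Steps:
$\frac{1}{\left(380 - 190\right) + a} = \frac{1}{\left(380 - 190\right) - 102} = \frac{1}{190 - 102} = \frac{1}{88}$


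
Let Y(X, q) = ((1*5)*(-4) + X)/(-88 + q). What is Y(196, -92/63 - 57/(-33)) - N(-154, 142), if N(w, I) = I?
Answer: -8755426/60799 ≈ -144.01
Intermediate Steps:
Y(X, q) = (-20 + X)/(-88 + q) (Y(X, q) = (5*(-4) + X)/(-88 + q) = (-20 + X)/(-88 + q))
Y(196, -92/63 - 57/(-33)) - N(-154, 142) = (-20 + 196)/(-88 + (-92/63 - 57/(-33))) - 1*142 = 176/(-88 + (-92*1/63 - 57*(-1/33))) - 142 = 176/(-88 + (-92/63 + 19/11)) - 142 = 176/(-88 + 185/693) - 142 = 176/(-60799/693) - 142 = -693/60799*176 - 142 = -121968/60799 - 142 = -8755426/60799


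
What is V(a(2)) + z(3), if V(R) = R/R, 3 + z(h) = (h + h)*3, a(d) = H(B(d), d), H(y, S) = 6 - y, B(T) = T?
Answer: 16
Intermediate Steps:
a(d) = 6 - d
z(h) = -3 + 6*h (z(h) = -3 + (h + h)*3 = -3 + (2*h)*3 = -3 + 6*h)
V(R) = 1
V(a(2)) + z(3) = 1 + (-3 + 6*3) = 1 + (-3 + 18) = 1 + 15 = 16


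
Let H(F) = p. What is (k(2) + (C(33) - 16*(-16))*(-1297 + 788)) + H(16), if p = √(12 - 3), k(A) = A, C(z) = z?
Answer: -147096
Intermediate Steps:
p = 3 (p = √9 = 3)
H(F) = 3
(k(2) + (C(33) - 16*(-16))*(-1297 + 788)) + H(16) = (2 + (33 - 16*(-16))*(-1297 + 788)) + 3 = (2 + (33 + 256)*(-509)) + 3 = (2 + 289*(-509)) + 3 = (2 - 147101) + 3 = -147099 + 3 = -147096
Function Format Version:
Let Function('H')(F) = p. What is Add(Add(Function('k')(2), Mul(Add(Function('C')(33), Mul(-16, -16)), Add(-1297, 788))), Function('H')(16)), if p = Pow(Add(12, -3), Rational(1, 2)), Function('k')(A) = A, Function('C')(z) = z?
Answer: -147096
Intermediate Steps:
p = 3 (p = Pow(9, Rational(1, 2)) = 3)
Function('H')(F) = 3
Add(Add(Function('k')(2), Mul(Add(Function('C')(33), Mul(-16, -16)), Add(-1297, 788))), Function('H')(16)) = Add(Add(2, Mul(Add(33, Mul(-16, -16)), Add(-1297, 788))), 3) = Add(Add(2, Mul(Add(33, 256), -509)), 3) = Add(Add(2, Mul(289, -509)), 3) = Add(Add(2, -147101), 3) = Add(-147099, 3) = -147096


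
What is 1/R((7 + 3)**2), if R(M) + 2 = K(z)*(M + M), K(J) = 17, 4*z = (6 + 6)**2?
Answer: 1/3398 ≈ 0.00029429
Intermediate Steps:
z = 36 (z = (6 + 6)**2/4 = (1/4)*12**2 = (1/4)*144 = 36)
R(M) = -2 + 34*M (R(M) = -2 + 17*(M + M) = -2 + 17*(2*M) = -2 + 34*M)
1/R((7 + 3)**2) = 1/(-2 + 34*(7 + 3)**2) = 1/(-2 + 34*10**2) = 1/(-2 + 34*100) = 1/(-2 + 3400) = 1/3398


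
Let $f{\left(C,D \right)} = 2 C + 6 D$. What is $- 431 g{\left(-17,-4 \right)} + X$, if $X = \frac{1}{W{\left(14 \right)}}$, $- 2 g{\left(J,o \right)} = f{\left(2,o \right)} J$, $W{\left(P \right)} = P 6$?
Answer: $\frac{6154681}{84} \approx 73270.0$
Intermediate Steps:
$W{\left(P \right)} = 6 P$
$g{\left(J,o \right)} = - \frac{J \left(4 + 6 o\right)}{2}$ ($g{\left(J,o \right)} = - \frac{\left(2 \cdot 2 + 6 o\right) J}{2} = - \frac{\left(4 + 6 o\right) J}{2} = - \frac{J \left(4 + 6 o\right)}{2}$)
$X = \frac{1}{84}$ ($X = \frac{1}{6 \cdot 14} = \frac{1}{84} \approx 0.011905$)
$- 431 g{\left(-17,-4 \right)} + X = - 431 \left(\left(-1\right) \left(-17\right) \left(2 + 3 \left(-4\right)\right)\right) + \frac{1}{84} = - 431 \left(\left(-1\right) \left(-17\right) \left(2 - 12\right)\right) + \frac{1}{84} = - 431 \left(\left(-1\right) \left(-17\right) \left(-10\right)\right) + \frac{1}{84} = \left(-431\right) \left(-170\right) + \frac{1}{84} = 73270 + \frac{1}{84} = \frac{6154681}{84}$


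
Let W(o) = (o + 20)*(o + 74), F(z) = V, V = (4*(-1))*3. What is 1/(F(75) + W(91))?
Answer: 1/18303 ≈ 5.4636e-5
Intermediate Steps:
V = -12 (V = -4*3 = -12)
F(z) = -12
W(o) = (20 + o)*(74 + o)
1/(F(75) + W(91)) = 1/(-12 + (1480 + 91² + 94*91)) = 1/(-12 + (1480 + 8281 + 8554)) = 1/(-12 + 18315) = 1/18303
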